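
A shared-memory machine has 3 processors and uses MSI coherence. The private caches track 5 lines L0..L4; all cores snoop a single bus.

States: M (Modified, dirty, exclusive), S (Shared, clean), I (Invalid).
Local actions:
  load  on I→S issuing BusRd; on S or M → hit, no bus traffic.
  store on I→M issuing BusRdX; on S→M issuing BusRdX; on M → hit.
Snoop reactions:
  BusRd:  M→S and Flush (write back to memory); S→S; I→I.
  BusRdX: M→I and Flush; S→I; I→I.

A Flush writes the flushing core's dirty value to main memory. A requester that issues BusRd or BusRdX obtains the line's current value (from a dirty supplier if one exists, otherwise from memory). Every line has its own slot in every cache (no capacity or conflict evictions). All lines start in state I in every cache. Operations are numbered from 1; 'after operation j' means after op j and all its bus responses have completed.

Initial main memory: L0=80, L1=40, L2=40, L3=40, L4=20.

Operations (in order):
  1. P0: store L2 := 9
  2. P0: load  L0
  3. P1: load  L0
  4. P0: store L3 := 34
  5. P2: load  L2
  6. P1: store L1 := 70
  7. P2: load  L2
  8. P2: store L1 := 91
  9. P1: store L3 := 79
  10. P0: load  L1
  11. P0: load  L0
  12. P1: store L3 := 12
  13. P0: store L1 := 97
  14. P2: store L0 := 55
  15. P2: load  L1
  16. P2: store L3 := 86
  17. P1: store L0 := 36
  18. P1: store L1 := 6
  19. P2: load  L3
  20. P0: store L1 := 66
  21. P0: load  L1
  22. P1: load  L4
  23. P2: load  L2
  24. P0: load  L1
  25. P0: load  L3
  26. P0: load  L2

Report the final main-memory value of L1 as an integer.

memory[L1] = 6

  op1 P0: store L2 := 9 → M/I/I on L2; bus BusRdX; mem=40
  op2 P0: load  L0 → S/I/I on L0; bus BusRd; mem=80
  op3 P1: load  L0 → S/S/I on L0; bus BusRd; mem=80
  op4 P0: store L3 := 34 → M/I/I on L3; bus BusRdX; mem=40
  op5 P2: load  L2 → S/I/S on L2; bus BusRd Flush; mem=9
  op6 P1: store L1 := 70 → I/M/I on L1; bus BusRdX; mem=40
  op7 P2: load  L2 → S/I/S on L2; bus (none); mem=9
  op8 P2: store L1 := 91 → I/I/M on L1; bus BusRdX Flush; mem=70
  op9 P1: store L3 := 79 → I/M/I on L3; bus BusRdX Flush; mem=34
  op10 P0: load  L1 → S/I/S on L1; bus BusRd Flush; mem=91
  op11 P0: load  L0 → S/S/I on L0; bus (none); mem=80
  op12 P1: store L3 := 12 → I/M/I on L3; bus (none); mem=34
  op13 P0: store L1 := 97 → M/I/I on L1; bus BusRdX; mem=91
  op14 P2: store L0 := 55 → I/I/M on L0; bus BusRdX; mem=80
  op15 P2: load  L1 → S/I/S on L1; bus BusRd Flush; mem=97
  op16 P2: store L3 := 86 → I/I/M on L3; bus BusRdX Flush; mem=12
  op17 P1: store L0 := 36 → I/M/I on L0; bus BusRdX Flush; mem=55
  op18 P1: store L1 := 6 → I/M/I on L1; bus BusRdX; mem=97
  op19 P2: load  L3 → I/I/M on L3; bus (none); mem=12
  op20 P0: store L1 := 66 → M/I/I on L1; bus BusRdX Flush; mem=6
  op21 P0: load  L1 → M/I/I on L1; bus (none); mem=6
  op22 P1: load  L4 → I/S/I on L4; bus BusRd; mem=20
  op23 P2: load  L2 → S/I/S on L2; bus (none); mem=9
  op24 P0: load  L1 → M/I/I on L1; bus (none); mem=6
  op25 P0: load  L3 → S/I/S on L3; bus BusRd Flush; mem=86
  op26 P0: load  L2 → S/I/S on L2; bus (none); mem=9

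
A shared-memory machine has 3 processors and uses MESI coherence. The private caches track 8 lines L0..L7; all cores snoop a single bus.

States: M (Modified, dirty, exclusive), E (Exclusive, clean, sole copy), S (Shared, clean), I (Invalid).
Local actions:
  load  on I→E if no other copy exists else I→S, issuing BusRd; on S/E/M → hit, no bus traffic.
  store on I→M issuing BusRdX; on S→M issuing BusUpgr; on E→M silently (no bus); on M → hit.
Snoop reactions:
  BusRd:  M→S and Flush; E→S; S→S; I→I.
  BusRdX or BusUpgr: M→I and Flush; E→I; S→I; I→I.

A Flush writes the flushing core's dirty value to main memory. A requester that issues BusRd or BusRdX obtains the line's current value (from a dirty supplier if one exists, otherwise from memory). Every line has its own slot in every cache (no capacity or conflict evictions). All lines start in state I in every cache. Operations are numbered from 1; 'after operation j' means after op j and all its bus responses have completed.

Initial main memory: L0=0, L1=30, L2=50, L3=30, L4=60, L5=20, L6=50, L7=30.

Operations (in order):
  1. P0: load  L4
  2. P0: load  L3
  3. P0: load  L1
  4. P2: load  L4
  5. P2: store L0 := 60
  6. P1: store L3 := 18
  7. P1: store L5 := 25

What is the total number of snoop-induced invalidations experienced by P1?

invalidations = 0

1. P0: load  L4  bus=[BusRd]  L4: P0=E P1=I P2=I  mem[L4]=60
2. P0: load  L3  bus=[BusRd]  L3: P0=E P1=I P2=I  mem[L3]=30
3. P0: load  L1  bus=[BusRd]  L1: P0=E P1=I P2=I  mem[L1]=30
4. P2: load  L4  bus=[BusRd]  L4: P0=S P1=I P2=S  mem[L4]=60
5. P2: store L0 := 60  bus=[BusRdX]  L0: P0=I P1=I P2=M  mem[L0]=0
6. P1: store L3 := 18  bus=[BusRdX]  L3: P0=I P1=M P2=I  mem[L3]=30
7. P1: store L5 := 25  bus=[BusRdX]  L5: P0=I P1=M P2=I  mem[L5]=20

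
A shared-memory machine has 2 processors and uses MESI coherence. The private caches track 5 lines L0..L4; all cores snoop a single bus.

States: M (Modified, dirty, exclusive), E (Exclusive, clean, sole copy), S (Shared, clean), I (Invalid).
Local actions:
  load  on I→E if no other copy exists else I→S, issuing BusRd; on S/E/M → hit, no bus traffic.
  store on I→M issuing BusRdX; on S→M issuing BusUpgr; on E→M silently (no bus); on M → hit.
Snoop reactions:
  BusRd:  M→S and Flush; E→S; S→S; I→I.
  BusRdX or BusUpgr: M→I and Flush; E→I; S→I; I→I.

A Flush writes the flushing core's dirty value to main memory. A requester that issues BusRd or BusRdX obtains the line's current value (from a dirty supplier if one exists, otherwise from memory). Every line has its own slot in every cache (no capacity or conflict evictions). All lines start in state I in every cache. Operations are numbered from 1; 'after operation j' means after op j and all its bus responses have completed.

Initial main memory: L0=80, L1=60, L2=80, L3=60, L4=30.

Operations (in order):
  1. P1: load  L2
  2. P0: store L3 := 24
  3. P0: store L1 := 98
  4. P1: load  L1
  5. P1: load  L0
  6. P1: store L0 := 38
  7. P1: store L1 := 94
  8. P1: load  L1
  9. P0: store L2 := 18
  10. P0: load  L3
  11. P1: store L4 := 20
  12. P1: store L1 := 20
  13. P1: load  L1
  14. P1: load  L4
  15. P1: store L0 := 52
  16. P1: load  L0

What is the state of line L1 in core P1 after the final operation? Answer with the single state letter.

state = M

[1] P1: load  L2 | P0:I, P1:E(80) | bus: BusRd
[2] P0: store L3 := 24 | P0:M(24), P1:I | bus: BusRdX
[3] P0: store L1 := 98 | P0:M(98), P1:I | bus: BusRdX
[4] P1: load  L1 | P0:S(98), P1:S(98) | bus: BusRd,Flush
[5] P1: load  L0 | P0:I, P1:E(80) | bus: BusRd
[6] P1: store L0 := 38 | P0:I, P1:M(38) | bus: none
[7] P1: store L1 := 94 | P0:I, P1:M(94) | bus: BusUpgr
[8] P1: load  L1 | P0:I, P1:M(94) | bus: none
[9] P0: store L2 := 18 | P0:M(18), P1:I | bus: BusRdX
[10] P0: load  L3 | P0:M(24), P1:I | bus: none
[11] P1: store L4 := 20 | P0:I, P1:M(20) | bus: BusRdX
[12] P1: store L1 := 20 | P0:I, P1:M(20) | bus: none
[13] P1: load  L1 | P0:I, P1:M(20) | bus: none
[14] P1: load  L4 | P0:I, P1:M(20) | bus: none
[15] P1: store L0 := 52 | P0:I, P1:M(52) | bus: none
[16] P1: load  L0 | P0:I, P1:M(52) | bus: none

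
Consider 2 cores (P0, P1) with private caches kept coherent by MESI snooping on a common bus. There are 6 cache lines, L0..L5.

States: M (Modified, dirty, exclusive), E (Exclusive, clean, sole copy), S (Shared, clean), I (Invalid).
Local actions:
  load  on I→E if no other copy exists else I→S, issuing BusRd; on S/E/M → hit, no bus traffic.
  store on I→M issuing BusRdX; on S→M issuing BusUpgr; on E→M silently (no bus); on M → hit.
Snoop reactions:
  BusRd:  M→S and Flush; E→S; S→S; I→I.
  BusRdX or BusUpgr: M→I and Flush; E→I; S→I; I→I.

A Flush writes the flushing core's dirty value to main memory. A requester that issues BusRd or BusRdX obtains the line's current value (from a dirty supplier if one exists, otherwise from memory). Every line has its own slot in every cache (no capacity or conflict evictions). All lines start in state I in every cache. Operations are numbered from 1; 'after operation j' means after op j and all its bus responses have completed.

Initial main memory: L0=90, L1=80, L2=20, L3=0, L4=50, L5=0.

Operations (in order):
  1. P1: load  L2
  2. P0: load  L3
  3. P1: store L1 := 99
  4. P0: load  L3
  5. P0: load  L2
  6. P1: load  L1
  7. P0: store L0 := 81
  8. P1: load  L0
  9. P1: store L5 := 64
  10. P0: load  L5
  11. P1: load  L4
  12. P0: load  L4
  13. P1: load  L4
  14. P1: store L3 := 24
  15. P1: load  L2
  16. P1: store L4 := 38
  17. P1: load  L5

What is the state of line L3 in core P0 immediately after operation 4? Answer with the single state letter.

1. P1: load  L2  bus=[BusRd]  L2: P0=I P1=E  mem[L2]=20
2. P0: load  L3  bus=[BusRd]  L3: P0=E P1=I  mem[L3]=0
3. P1: store L1 := 99  bus=[BusRdX]  L1: P0=I P1=M  mem[L1]=80
4. P0: load  L3  bus=[-]  L3: P0=E P1=I  mem[L3]=0
5. P0: load  L2  bus=[BusRd]  L2: P0=S P1=S  mem[L2]=20
6. P1: load  L1  bus=[-]  L1: P0=I P1=M  mem[L1]=80
7. P0: store L0 := 81  bus=[BusRdX]  L0: P0=M P1=I  mem[L0]=90
8. P1: load  L0  bus=[BusRd,Flush]  L0: P0=S P1=S  mem[L0]=81
9. P1: store L5 := 64  bus=[BusRdX]  L5: P0=I P1=M  mem[L5]=0
10. P0: load  L5  bus=[BusRd,Flush]  L5: P0=S P1=S  mem[L5]=64
11. P1: load  L4  bus=[BusRd]  L4: P0=I P1=E  mem[L4]=50
12. P0: load  L4  bus=[BusRd]  L4: P0=S P1=S  mem[L4]=50
13. P1: load  L4  bus=[-]  L4: P0=S P1=S  mem[L4]=50
14. P1: store L3 := 24  bus=[BusRdX]  L3: P0=I P1=M  mem[L3]=0
15. P1: load  L2  bus=[-]  L2: P0=S P1=S  mem[L2]=20
16. P1: store L4 := 38  bus=[BusUpgr]  L4: P0=I P1=M  mem[L4]=50
17. P1: load  L5  bus=[-]  L5: P0=S P1=S  mem[L5]=64

state = E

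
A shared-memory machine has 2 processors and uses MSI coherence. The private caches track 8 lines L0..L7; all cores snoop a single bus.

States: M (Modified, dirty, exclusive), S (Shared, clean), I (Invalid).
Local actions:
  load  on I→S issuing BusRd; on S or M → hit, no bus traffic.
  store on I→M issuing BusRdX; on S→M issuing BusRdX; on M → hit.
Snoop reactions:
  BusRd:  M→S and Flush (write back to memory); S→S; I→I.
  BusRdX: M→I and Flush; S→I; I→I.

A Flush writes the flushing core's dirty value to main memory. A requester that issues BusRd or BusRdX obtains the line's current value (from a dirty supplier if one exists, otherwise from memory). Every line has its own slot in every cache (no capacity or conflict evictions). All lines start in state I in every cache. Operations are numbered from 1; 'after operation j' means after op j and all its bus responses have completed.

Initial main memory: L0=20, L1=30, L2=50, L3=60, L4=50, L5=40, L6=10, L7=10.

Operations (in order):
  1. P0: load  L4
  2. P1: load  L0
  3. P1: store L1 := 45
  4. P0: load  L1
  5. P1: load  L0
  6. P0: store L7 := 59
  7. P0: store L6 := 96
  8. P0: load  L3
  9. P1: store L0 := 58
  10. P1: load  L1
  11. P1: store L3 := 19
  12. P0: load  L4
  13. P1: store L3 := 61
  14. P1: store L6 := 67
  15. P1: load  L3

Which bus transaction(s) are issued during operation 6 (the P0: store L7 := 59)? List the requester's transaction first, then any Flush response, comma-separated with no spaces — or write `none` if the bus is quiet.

  op1 P0: load  L4 → S/I on L4; bus BusRd; mem=50
  op2 P1: load  L0 → I/S on L0; bus BusRd; mem=20
  op3 P1: store L1 := 45 → I/M on L1; bus BusRdX; mem=30
  op4 P0: load  L1 → S/S on L1; bus BusRd Flush; mem=45
  op5 P1: load  L0 → I/S on L0; bus (none); mem=20
  op6 P0: store L7 := 59 → M/I on L7; bus BusRdX; mem=10
  op7 P0: store L6 := 96 → M/I on L6; bus BusRdX; mem=10
  op8 P0: load  L3 → S/I on L3; bus BusRd; mem=60
  op9 P1: store L0 := 58 → I/M on L0; bus BusRdX; mem=20
  op10 P1: load  L1 → S/S on L1; bus (none); mem=45
  op11 P1: store L3 := 19 → I/M on L3; bus BusRdX; mem=60
  op12 P0: load  L4 → S/I on L4; bus (none); mem=50
  op13 P1: store L3 := 61 → I/M on L3; bus (none); mem=60
  op14 P1: store L6 := 67 → I/M on L6; bus BusRdX Flush; mem=96
  op15 P1: load  L3 → I/M on L3; bus (none); mem=60

bus = BusRdX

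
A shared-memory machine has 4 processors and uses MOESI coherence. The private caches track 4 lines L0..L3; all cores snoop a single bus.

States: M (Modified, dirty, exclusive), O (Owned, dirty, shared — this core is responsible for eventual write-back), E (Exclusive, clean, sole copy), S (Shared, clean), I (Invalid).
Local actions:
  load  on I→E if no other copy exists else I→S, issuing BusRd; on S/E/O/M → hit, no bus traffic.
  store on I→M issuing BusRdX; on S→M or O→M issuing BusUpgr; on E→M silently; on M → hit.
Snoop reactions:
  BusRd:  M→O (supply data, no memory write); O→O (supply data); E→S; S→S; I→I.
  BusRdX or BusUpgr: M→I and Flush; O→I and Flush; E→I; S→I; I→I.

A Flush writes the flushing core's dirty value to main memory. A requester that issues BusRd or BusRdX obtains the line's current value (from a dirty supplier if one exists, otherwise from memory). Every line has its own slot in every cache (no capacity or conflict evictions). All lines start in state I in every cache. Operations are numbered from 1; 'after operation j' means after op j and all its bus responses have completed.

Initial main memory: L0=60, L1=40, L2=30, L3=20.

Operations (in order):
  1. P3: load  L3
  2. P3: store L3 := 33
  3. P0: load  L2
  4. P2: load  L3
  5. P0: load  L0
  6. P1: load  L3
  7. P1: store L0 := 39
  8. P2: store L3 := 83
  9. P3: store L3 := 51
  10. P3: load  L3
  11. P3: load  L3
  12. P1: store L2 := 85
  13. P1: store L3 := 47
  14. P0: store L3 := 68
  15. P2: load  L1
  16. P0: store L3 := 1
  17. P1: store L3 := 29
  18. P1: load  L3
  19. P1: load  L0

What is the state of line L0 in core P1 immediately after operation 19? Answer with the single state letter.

[1] P3: load  L3 | P0:I, P1:I, P2:I, P3:E(20) | bus: BusRd
[2] P3: store L3 := 33 | P0:I, P1:I, P2:I, P3:M(33) | bus: none
[3] P0: load  L2 | P0:E(30), P1:I, P2:I, P3:I | bus: BusRd
[4] P2: load  L3 | P0:I, P1:I, P2:S(33), P3:O(33) | bus: BusRd
[5] P0: load  L0 | P0:E(60), P1:I, P2:I, P3:I | bus: BusRd
[6] P1: load  L3 | P0:I, P1:S(33), P2:S(33), P3:O(33) | bus: BusRd
[7] P1: store L0 := 39 | P0:I, P1:M(39), P2:I, P3:I | bus: BusRdX
[8] P2: store L3 := 83 | P0:I, P1:I, P2:M(83), P3:I | bus: BusUpgr,Flush
[9] P3: store L3 := 51 | P0:I, P1:I, P2:I, P3:M(51) | bus: BusRdX,Flush
[10] P3: load  L3 | P0:I, P1:I, P2:I, P3:M(51) | bus: none
[11] P3: load  L3 | P0:I, P1:I, P2:I, P3:M(51) | bus: none
[12] P1: store L2 := 85 | P0:I, P1:M(85), P2:I, P3:I | bus: BusRdX
[13] P1: store L3 := 47 | P0:I, P1:M(47), P2:I, P3:I | bus: BusRdX,Flush
[14] P0: store L3 := 68 | P0:M(68), P1:I, P2:I, P3:I | bus: BusRdX,Flush
[15] P2: load  L1 | P0:I, P1:I, P2:E(40), P3:I | bus: BusRd
[16] P0: store L3 := 1 | P0:M(1), P1:I, P2:I, P3:I | bus: none
[17] P1: store L3 := 29 | P0:I, P1:M(29), P2:I, P3:I | bus: BusRdX,Flush
[18] P1: load  L3 | P0:I, P1:M(29), P2:I, P3:I | bus: none
[19] P1: load  L0 | P0:I, P1:M(39), P2:I, P3:I | bus: none

state = M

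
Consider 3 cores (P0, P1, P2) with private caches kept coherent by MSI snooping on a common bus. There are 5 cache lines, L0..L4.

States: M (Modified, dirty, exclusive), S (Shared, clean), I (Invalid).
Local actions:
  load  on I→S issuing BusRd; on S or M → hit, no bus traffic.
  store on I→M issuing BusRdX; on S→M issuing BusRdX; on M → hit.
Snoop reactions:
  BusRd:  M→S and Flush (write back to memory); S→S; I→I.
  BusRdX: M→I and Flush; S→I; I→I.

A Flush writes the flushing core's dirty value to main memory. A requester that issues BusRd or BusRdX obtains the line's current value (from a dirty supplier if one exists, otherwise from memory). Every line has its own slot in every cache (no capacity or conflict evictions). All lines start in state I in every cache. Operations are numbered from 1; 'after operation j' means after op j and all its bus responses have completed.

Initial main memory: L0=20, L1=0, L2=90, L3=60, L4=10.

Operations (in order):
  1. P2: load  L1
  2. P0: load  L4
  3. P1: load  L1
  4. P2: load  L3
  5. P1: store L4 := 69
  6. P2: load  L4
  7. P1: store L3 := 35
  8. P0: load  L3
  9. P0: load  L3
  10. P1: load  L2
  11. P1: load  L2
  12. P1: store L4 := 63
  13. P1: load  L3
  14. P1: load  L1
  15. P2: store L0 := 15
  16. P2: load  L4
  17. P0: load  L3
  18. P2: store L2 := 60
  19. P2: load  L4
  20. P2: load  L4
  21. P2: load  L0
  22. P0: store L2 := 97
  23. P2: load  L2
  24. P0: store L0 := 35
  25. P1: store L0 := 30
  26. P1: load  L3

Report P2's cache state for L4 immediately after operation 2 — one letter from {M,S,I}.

[1] P2: load  L1 | P0:I, P1:I, P2:S(0) | bus: BusRd
[2] P0: load  L4 | P0:S(10), P1:I, P2:I | bus: BusRd
[3] P1: load  L1 | P0:I, P1:S(0), P2:S(0) | bus: BusRd
[4] P2: load  L3 | P0:I, P1:I, P2:S(60) | bus: BusRd
[5] P1: store L4 := 69 | P0:I, P1:M(69), P2:I | bus: BusRdX
[6] P2: load  L4 | P0:I, P1:S(69), P2:S(69) | bus: BusRd,Flush
[7] P1: store L3 := 35 | P0:I, P1:M(35), P2:I | bus: BusRdX
[8] P0: load  L3 | P0:S(35), P1:S(35), P2:I | bus: BusRd,Flush
[9] P0: load  L3 | P0:S(35), P1:S(35), P2:I | bus: none
[10] P1: load  L2 | P0:I, P1:S(90), P2:I | bus: BusRd
[11] P1: load  L2 | P0:I, P1:S(90), P2:I | bus: none
[12] P1: store L4 := 63 | P0:I, P1:M(63), P2:I | bus: BusRdX
[13] P1: load  L3 | P0:S(35), P1:S(35), P2:I | bus: none
[14] P1: load  L1 | P0:I, P1:S(0), P2:S(0) | bus: none
[15] P2: store L0 := 15 | P0:I, P1:I, P2:M(15) | bus: BusRdX
[16] P2: load  L4 | P0:I, P1:S(63), P2:S(63) | bus: BusRd,Flush
[17] P0: load  L3 | P0:S(35), P1:S(35), P2:I | bus: none
[18] P2: store L2 := 60 | P0:I, P1:I, P2:M(60) | bus: BusRdX
[19] P2: load  L4 | P0:I, P1:S(63), P2:S(63) | bus: none
[20] P2: load  L4 | P0:I, P1:S(63), P2:S(63) | bus: none
[21] P2: load  L0 | P0:I, P1:I, P2:M(15) | bus: none
[22] P0: store L2 := 97 | P0:M(97), P1:I, P2:I | bus: BusRdX,Flush
[23] P2: load  L2 | P0:S(97), P1:I, P2:S(97) | bus: BusRd,Flush
[24] P0: store L0 := 35 | P0:M(35), P1:I, P2:I | bus: BusRdX,Flush
[25] P1: store L0 := 30 | P0:I, P1:M(30), P2:I | bus: BusRdX,Flush
[26] P1: load  L3 | P0:S(35), P1:S(35), P2:I | bus: none

state = I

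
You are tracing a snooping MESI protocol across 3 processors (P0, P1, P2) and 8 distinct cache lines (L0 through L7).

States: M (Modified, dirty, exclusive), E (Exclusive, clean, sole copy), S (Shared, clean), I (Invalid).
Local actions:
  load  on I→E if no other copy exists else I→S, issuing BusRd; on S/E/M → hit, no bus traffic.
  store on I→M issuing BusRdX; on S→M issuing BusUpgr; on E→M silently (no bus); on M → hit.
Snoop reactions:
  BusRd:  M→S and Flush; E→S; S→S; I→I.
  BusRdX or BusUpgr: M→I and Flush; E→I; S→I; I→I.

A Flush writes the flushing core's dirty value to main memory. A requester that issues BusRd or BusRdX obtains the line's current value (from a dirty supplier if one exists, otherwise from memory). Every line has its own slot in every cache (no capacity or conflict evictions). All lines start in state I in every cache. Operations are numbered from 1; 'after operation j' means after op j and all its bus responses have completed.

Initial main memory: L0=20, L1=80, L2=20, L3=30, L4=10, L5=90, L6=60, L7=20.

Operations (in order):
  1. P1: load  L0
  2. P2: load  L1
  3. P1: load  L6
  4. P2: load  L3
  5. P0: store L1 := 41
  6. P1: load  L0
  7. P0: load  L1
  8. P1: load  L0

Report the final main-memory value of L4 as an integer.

[1] P1: load  L0 | P0:I, P1:E(20), P2:I | bus: BusRd
[2] P2: load  L1 | P0:I, P1:I, P2:E(80) | bus: BusRd
[3] P1: load  L6 | P0:I, P1:E(60), P2:I | bus: BusRd
[4] P2: load  L3 | P0:I, P1:I, P2:E(30) | bus: BusRd
[5] P0: store L1 := 41 | P0:M(41), P1:I, P2:I | bus: BusRdX
[6] P1: load  L0 | P0:I, P1:E(20), P2:I | bus: none
[7] P0: load  L1 | P0:M(41), P1:I, P2:I | bus: none
[8] P1: load  L0 | P0:I, P1:E(20), P2:I | bus: none

memory[L4] = 10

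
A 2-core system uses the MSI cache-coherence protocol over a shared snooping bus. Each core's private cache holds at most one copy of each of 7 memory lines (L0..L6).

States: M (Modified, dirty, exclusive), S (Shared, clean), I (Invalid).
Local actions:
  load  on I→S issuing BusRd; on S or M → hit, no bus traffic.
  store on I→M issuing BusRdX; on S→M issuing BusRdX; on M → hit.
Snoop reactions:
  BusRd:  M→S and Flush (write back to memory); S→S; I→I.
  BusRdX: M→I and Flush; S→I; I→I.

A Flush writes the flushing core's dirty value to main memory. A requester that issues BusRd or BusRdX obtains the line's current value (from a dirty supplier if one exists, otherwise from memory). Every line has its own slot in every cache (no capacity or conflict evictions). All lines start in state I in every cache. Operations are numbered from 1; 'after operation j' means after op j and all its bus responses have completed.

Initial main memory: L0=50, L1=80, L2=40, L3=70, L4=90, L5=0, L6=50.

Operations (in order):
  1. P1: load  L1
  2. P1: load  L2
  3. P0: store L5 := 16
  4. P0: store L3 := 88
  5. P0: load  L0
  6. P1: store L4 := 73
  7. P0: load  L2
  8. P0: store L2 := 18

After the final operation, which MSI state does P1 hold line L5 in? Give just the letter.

  op1 P1: load  L1 → I/S on L1; bus BusRd; mem=80
  op2 P1: load  L2 → I/S on L2; bus BusRd; mem=40
  op3 P0: store L5 := 16 → M/I on L5; bus BusRdX; mem=0
  op4 P0: store L3 := 88 → M/I on L3; bus BusRdX; mem=70
  op5 P0: load  L0 → S/I on L0; bus BusRd; mem=50
  op6 P1: store L4 := 73 → I/M on L4; bus BusRdX; mem=90
  op7 P0: load  L2 → S/S on L2; bus BusRd; mem=40
  op8 P0: store L2 := 18 → M/I on L2; bus BusRdX; mem=40

state = I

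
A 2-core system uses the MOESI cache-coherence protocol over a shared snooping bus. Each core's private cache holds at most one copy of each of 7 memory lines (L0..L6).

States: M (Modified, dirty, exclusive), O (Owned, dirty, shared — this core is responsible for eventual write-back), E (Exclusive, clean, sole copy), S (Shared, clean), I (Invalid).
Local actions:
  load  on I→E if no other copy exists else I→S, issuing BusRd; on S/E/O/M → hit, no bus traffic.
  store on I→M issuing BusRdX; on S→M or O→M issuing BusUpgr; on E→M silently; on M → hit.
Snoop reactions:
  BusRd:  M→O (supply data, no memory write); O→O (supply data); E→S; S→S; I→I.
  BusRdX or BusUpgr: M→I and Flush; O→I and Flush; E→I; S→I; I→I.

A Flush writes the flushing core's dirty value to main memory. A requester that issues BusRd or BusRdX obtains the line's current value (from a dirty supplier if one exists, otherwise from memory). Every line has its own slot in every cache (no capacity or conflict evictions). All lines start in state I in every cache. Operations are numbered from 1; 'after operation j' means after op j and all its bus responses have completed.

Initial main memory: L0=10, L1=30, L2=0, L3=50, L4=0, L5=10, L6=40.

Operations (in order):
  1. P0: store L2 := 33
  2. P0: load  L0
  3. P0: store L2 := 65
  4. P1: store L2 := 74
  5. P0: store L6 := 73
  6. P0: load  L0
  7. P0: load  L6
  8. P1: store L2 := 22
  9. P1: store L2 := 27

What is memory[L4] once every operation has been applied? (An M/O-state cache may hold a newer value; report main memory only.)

memory[L4] = 0

  op1 P0: store L2 := 33 → M/I on L2; bus BusRdX; mem=0
  op2 P0: load  L0 → E/I on L0; bus BusRd; mem=10
  op3 P0: store L2 := 65 → M/I on L2; bus (none); mem=0
  op4 P1: store L2 := 74 → I/M on L2; bus BusRdX Flush; mem=65
  op5 P0: store L6 := 73 → M/I on L6; bus BusRdX; mem=40
  op6 P0: load  L0 → E/I on L0; bus (none); mem=10
  op7 P0: load  L6 → M/I on L6; bus (none); mem=40
  op8 P1: store L2 := 22 → I/M on L2; bus (none); mem=65
  op9 P1: store L2 := 27 → I/M on L2; bus (none); mem=65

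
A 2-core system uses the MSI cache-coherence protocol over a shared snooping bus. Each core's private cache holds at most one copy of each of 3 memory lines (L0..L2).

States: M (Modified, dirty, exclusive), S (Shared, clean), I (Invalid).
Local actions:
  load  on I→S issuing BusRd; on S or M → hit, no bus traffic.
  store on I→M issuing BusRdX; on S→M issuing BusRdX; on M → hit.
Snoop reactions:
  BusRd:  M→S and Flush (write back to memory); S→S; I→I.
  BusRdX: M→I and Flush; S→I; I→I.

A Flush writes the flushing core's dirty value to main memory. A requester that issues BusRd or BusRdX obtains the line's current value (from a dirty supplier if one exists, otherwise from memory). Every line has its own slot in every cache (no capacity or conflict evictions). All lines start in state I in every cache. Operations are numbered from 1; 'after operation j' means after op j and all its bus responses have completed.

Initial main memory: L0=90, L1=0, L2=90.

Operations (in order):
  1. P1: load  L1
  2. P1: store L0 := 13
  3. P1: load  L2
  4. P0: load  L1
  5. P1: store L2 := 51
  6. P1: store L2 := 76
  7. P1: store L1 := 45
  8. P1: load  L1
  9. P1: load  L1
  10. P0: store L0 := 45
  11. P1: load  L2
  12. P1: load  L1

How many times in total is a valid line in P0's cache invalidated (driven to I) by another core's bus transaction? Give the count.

invalidations = 1

step 1: P1: load  L1  ⟶  IS  (L1)  txn=BusRd  M[L1]=0
step 2: P1: store L0 := 13  ⟶  IM  (L0)  txn=BusRdX  M[L0]=90
step 3: P1: load  L2  ⟶  IS  (L2)  txn=BusRd  M[L2]=90
step 4: P0: load  L1  ⟶  SS  (L1)  txn=BusRd  M[L1]=0
step 5: P1: store L2 := 51  ⟶  IM  (L2)  txn=BusRdX  M[L2]=90
step 6: P1: store L2 := 76  ⟶  IM  (L2)  txn=∅  M[L2]=90
step 7: P1: store L1 := 45  ⟶  IM  (L1)  txn=BusRdX  M[L1]=0
step 8: P1: load  L1  ⟶  IM  (L1)  txn=∅  M[L1]=0
step 9: P1: load  L1  ⟶  IM  (L1)  txn=∅  M[L1]=0
step 10: P0: store L0 := 45  ⟶  MI  (L0)  txn=BusRdX+Flush  M[L0]=13
step 11: P1: load  L2  ⟶  IM  (L2)  txn=∅  M[L2]=90
step 12: P1: load  L1  ⟶  IM  (L1)  txn=∅  M[L1]=0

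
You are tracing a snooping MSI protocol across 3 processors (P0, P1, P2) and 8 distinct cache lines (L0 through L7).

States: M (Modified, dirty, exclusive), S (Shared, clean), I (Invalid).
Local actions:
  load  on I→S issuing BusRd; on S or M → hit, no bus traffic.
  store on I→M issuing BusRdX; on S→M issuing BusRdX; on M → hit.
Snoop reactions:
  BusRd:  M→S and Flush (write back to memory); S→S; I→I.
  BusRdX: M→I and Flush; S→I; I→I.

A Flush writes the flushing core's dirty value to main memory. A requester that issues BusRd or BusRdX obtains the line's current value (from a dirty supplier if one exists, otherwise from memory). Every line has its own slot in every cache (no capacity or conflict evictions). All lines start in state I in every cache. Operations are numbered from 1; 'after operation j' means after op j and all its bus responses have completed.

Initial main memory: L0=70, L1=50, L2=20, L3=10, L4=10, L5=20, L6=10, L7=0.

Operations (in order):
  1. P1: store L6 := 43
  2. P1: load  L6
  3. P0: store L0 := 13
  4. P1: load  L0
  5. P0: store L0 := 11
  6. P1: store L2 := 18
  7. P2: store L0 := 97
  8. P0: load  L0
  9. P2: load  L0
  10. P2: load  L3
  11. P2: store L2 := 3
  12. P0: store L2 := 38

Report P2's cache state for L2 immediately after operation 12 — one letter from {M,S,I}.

state = I

1. P1: store L6 := 43  bus=[BusRdX]  L6: P0=I P1=M P2=I  mem[L6]=10
2. P1: load  L6  bus=[-]  L6: P0=I P1=M P2=I  mem[L6]=10
3. P0: store L0 := 13  bus=[BusRdX]  L0: P0=M P1=I P2=I  mem[L0]=70
4. P1: load  L0  bus=[BusRd,Flush]  L0: P0=S P1=S P2=I  mem[L0]=13
5. P0: store L0 := 11  bus=[BusRdX]  L0: P0=M P1=I P2=I  mem[L0]=13
6. P1: store L2 := 18  bus=[BusRdX]  L2: P0=I P1=M P2=I  mem[L2]=20
7. P2: store L0 := 97  bus=[BusRdX,Flush]  L0: P0=I P1=I P2=M  mem[L0]=11
8. P0: load  L0  bus=[BusRd,Flush]  L0: P0=S P1=I P2=S  mem[L0]=97
9. P2: load  L0  bus=[-]  L0: P0=S P1=I P2=S  mem[L0]=97
10. P2: load  L3  bus=[BusRd]  L3: P0=I P1=I P2=S  mem[L3]=10
11. P2: store L2 := 3  bus=[BusRdX,Flush]  L2: P0=I P1=I P2=M  mem[L2]=18
12. P0: store L2 := 38  bus=[BusRdX,Flush]  L2: P0=M P1=I P2=I  mem[L2]=3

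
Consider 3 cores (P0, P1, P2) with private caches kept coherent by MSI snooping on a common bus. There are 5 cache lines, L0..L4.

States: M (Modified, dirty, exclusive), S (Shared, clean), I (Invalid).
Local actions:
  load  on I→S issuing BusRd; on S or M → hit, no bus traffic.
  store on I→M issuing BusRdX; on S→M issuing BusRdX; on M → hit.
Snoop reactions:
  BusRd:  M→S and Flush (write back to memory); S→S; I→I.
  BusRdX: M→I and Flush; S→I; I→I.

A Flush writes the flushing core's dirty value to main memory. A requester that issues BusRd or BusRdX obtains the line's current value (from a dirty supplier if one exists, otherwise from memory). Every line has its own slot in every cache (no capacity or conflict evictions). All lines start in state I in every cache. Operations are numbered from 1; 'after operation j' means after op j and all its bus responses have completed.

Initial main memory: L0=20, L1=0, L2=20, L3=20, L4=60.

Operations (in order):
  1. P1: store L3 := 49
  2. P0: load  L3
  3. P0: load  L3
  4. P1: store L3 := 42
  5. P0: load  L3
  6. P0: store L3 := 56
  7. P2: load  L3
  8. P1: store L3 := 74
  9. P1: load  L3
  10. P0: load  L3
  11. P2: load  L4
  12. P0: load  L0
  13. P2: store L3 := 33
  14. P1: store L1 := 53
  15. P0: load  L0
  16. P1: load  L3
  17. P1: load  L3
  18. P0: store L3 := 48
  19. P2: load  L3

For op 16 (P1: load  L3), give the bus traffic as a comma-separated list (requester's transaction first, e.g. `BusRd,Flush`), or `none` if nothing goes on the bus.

1. P1: store L3 := 49  bus=[BusRdX]  L3: P0=I P1=M P2=I  mem[L3]=20
2. P0: load  L3  bus=[BusRd,Flush]  L3: P0=S P1=S P2=I  mem[L3]=49
3. P0: load  L3  bus=[-]  L3: P0=S P1=S P2=I  mem[L3]=49
4. P1: store L3 := 42  bus=[BusRdX]  L3: P0=I P1=M P2=I  mem[L3]=49
5. P0: load  L3  bus=[BusRd,Flush]  L3: P0=S P1=S P2=I  mem[L3]=42
6. P0: store L3 := 56  bus=[BusRdX]  L3: P0=M P1=I P2=I  mem[L3]=42
7. P2: load  L3  bus=[BusRd,Flush]  L3: P0=S P1=I P2=S  mem[L3]=56
8. P1: store L3 := 74  bus=[BusRdX]  L3: P0=I P1=M P2=I  mem[L3]=56
9. P1: load  L3  bus=[-]  L3: P0=I P1=M P2=I  mem[L3]=56
10. P0: load  L3  bus=[BusRd,Flush]  L3: P0=S P1=S P2=I  mem[L3]=74
11. P2: load  L4  bus=[BusRd]  L4: P0=I P1=I P2=S  mem[L4]=60
12. P0: load  L0  bus=[BusRd]  L0: P0=S P1=I P2=I  mem[L0]=20
13. P2: store L3 := 33  bus=[BusRdX]  L3: P0=I P1=I P2=M  mem[L3]=74
14. P1: store L1 := 53  bus=[BusRdX]  L1: P0=I P1=M P2=I  mem[L1]=0
15. P0: load  L0  bus=[-]  L0: P0=S P1=I P2=I  mem[L0]=20
16. P1: load  L3  bus=[BusRd,Flush]  L3: P0=I P1=S P2=S  mem[L3]=33
17. P1: load  L3  bus=[-]  L3: P0=I P1=S P2=S  mem[L3]=33
18. P0: store L3 := 48  bus=[BusRdX]  L3: P0=M P1=I P2=I  mem[L3]=33
19. P2: load  L3  bus=[BusRd,Flush]  L3: P0=S P1=I P2=S  mem[L3]=48

bus = BusRd,Flush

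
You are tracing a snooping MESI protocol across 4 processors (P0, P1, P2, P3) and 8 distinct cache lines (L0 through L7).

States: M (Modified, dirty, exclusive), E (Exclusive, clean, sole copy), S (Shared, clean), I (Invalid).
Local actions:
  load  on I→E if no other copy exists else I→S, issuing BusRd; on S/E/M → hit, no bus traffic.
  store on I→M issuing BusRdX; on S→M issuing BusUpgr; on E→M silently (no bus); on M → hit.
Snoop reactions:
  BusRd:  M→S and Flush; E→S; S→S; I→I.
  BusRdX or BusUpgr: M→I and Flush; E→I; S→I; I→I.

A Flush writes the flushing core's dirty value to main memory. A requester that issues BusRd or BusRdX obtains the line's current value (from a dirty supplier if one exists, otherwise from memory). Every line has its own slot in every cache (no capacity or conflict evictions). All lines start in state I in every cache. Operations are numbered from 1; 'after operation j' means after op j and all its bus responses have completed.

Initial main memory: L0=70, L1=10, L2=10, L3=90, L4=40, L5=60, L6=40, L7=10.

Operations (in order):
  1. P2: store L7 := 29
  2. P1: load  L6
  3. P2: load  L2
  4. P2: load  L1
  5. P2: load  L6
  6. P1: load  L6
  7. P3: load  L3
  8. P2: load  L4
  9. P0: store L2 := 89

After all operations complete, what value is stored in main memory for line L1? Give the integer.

1. P2: store L7 := 29  bus=[BusRdX]  L7: P0=I P1=I P2=M P3=I  mem[L7]=10
2. P1: load  L6  bus=[BusRd]  L6: P0=I P1=E P2=I P3=I  mem[L6]=40
3. P2: load  L2  bus=[BusRd]  L2: P0=I P1=I P2=E P3=I  mem[L2]=10
4. P2: load  L1  bus=[BusRd]  L1: P0=I P1=I P2=E P3=I  mem[L1]=10
5. P2: load  L6  bus=[BusRd]  L6: P0=I P1=S P2=S P3=I  mem[L6]=40
6. P1: load  L6  bus=[-]  L6: P0=I P1=S P2=S P3=I  mem[L6]=40
7. P3: load  L3  bus=[BusRd]  L3: P0=I P1=I P2=I P3=E  mem[L3]=90
8. P2: load  L4  bus=[BusRd]  L4: P0=I P1=I P2=E P3=I  mem[L4]=40
9. P0: store L2 := 89  bus=[BusRdX]  L2: P0=M P1=I P2=I P3=I  mem[L2]=10

memory[L1] = 10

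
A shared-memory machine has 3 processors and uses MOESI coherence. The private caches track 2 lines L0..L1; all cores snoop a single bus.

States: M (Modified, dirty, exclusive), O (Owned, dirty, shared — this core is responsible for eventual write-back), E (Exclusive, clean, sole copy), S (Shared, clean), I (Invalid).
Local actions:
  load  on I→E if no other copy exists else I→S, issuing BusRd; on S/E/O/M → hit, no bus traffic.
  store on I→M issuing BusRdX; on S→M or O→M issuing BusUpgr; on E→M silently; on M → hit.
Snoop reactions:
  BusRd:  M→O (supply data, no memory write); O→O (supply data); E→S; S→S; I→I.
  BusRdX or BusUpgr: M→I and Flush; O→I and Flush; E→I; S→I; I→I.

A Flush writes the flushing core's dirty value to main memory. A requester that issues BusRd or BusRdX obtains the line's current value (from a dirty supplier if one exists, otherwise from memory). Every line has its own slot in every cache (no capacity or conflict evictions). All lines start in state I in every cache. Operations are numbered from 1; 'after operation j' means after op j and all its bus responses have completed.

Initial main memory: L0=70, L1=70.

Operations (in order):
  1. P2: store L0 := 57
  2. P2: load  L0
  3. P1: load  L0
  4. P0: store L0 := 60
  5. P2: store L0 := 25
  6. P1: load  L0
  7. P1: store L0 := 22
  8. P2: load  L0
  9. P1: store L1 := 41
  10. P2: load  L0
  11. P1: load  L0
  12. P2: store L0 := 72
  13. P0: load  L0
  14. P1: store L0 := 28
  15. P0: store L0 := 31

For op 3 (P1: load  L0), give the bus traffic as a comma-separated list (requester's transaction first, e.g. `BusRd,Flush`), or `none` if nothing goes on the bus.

bus = BusRd

step 1: P2: store L0 := 57  ⟶  IIM  (L0)  txn=BusRdX  M[L0]=70
step 2: P2: load  L0  ⟶  IIM  (L0)  txn=∅  M[L0]=70
step 3: P1: load  L0  ⟶  ISO  (L0)  txn=BusRd  M[L0]=70
step 4: P0: store L0 := 60  ⟶  MII  (L0)  txn=BusRdX+Flush  M[L0]=57
step 5: P2: store L0 := 25  ⟶  IIM  (L0)  txn=BusRdX+Flush  M[L0]=60
step 6: P1: load  L0  ⟶  ISO  (L0)  txn=BusRd  M[L0]=60
step 7: P1: store L0 := 22  ⟶  IMI  (L0)  txn=BusUpgr+Flush  M[L0]=25
step 8: P2: load  L0  ⟶  IOS  (L0)  txn=BusRd  M[L0]=25
step 9: P1: store L1 := 41  ⟶  IMI  (L1)  txn=BusRdX  M[L1]=70
step 10: P2: load  L0  ⟶  IOS  (L0)  txn=∅  M[L0]=25
step 11: P1: load  L0  ⟶  IOS  (L0)  txn=∅  M[L0]=25
step 12: P2: store L0 := 72  ⟶  IIM  (L0)  txn=BusUpgr+Flush  M[L0]=22
step 13: P0: load  L0  ⟶  SIO  (L0)  txn=BusRd  M[L0]=22
step 14: P1: store L0 := 28  ⟶  IMI  (L0)  txn=BusRdX+Flush  M[L0]=72
step 15: P0: store L0 := 31  ⟶  MII  (L0)  txn=BusRdX+Flush  M[L0]=28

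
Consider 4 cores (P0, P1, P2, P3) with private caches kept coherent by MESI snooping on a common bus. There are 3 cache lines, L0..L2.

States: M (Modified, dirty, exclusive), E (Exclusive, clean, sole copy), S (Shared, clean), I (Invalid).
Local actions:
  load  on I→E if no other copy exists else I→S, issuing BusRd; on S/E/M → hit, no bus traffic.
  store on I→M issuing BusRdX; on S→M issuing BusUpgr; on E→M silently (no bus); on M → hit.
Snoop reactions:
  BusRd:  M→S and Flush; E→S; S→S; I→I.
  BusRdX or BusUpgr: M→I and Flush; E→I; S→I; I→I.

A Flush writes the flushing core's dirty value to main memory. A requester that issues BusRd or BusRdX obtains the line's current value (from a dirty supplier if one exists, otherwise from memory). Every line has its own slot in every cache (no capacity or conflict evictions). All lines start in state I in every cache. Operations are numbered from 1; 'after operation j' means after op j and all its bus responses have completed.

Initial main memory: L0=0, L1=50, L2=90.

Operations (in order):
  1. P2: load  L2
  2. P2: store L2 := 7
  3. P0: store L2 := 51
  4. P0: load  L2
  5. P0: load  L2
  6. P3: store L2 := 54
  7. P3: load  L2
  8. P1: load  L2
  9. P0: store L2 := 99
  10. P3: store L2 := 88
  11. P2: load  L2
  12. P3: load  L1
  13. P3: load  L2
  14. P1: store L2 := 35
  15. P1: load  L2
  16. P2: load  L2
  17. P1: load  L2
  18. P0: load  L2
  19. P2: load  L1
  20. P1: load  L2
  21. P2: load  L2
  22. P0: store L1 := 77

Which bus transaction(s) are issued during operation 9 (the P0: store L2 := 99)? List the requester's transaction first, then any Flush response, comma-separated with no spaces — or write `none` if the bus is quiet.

  op1 P2: load  L2 → I/I/E/I on L2; bus BusRd; mem=90
  op2 P2: store L2 := 7 → I/I/M/I on L2; bus (none); mem=90
  op3 P0: store L2 := 51 → M/I/I/I on L2; bus BusRdX Flush; mem=7
  op4 P0: load  L2 → M/I/I/I on L2; bus (none); mem=7
  op5 P0: load  L2 → M/I/I/I on L2; bus (none); mem=7
  op6 P3: store L2 := 54 → I/I/I/M on L2; bus BusRdX Flush; mem=51
  op7 P3: load  L2 → I/I/I/M on L2; bus (none); mem=51
  op8 P1: load  L2 → I/S/I/S on L2; bus BusRd Flush; mem=54
  op9 P0: store L2 := 99 → M/I/I/I on L2; bus BusRdX; mem=54
  op10 P3: store L2 := 88 → I/I/I/M on L2; bus BusRdX Flush; mem=99
  op11 P2: load  L2 → I/I/S/S on L2; bus BusRd Flush; mem=88
  op12 P3: load  L1 → I/I/I/E on L1; bus BusRd; mem=50
  op13 P3: load  L2 → I/I/S/S on L2; bus (none); mem=88
  op14 P1: store L2 := 35 → I/M/I/I on L2; bus BusRdX; mem=88
  op15 P1: load  L2 → I/M/I/I on L2; bus (none); mem=88
  op16 P2: load  L2 → I/S/S/I on L2; bus BusRd Flush; mem=35
  op17 P1: load  L2 → I/S/S/I on L2; bus (none); mem=35
  op18 P0: load  L2 → S/S/S/I on L2; bus BusRd; mem=35
  op19 P2: load  L1 → I/I/S/S on L1; bus BusRd; mem=50
  op20 P1: load  L2 → S/S/S/I on L2; bus (none); mem=35
  op21 P2: load  L2 → S/S/S/I on L2; bus (none); mem=35
  op22 P0: store L1 := 77 → M/I/I/I on L1; bus BusRdX; mem=50

bus = BusRdX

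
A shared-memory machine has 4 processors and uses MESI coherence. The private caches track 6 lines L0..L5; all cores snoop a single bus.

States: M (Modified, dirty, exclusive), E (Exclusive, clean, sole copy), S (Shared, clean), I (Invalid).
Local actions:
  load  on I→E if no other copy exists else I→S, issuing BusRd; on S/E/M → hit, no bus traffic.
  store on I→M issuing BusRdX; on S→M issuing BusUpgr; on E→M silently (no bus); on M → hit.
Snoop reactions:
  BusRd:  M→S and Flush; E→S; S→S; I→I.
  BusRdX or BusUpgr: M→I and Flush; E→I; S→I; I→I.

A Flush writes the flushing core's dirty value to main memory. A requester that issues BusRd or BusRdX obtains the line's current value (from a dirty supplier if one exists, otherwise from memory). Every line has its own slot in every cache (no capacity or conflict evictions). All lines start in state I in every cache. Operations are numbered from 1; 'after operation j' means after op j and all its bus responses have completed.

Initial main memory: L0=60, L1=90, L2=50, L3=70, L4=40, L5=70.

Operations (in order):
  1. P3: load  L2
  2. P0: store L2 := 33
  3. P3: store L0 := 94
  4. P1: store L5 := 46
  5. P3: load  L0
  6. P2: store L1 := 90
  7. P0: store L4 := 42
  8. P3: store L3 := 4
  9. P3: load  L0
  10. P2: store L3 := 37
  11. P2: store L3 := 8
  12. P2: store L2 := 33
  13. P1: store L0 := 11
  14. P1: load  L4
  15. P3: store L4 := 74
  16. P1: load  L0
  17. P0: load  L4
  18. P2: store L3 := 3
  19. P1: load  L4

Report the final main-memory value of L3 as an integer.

  op1 P3: load  L2 → I/I/I/E on L2; bus BusRd; mem=50
  op2 P0: store L2 := 33 → M/I/I/I on L2; bus BusRdX; mem=50
  op3 P3: store L0 := 94 → I/I/I/M on L0; bus BusRdX; mem=60
  op4 P1: store L5 := 46 → I/M/I/I on L5; bus BusRdX; mem=70
  op5 P3: load  L0 → I/I/I/M on L0; bus (none); mem=60
  op6 P2: store L1 := 90 → I/I/M/I on L1; bus BusRdX; mem=90
  op7 P0: store L4 := 42 → M/I/I/I on L4; bus BusRdX; mem=40
  op8 P3: store L3 := 4 → I/I/I/M on L3; bus BusRdX; mem=70
  op9 P3: load  L0 → I/I/I/M on L0; bus (none); mem=60
  op10 P2: store L3 := 37 → I/I/M/I on L3; bus BusRdX Flush; mem=4
  op11 P2: store L3 := 8 → I/I/M/I on L3; bus (none); mem=4
  op12 P2: store L2 := 33 → I/I/M/I on L2; bus BusRdX Flush; mem=33
  op13 P1: store L0 := 11 → I/M/I/I on L0; bus BusRdX Flush; mem=94
  op14 P1: load  L4 → S/S/I/I on L4; bus BusRd Flush; mem=42
  op15 P3: store L4 := 74 → I/I/I/M on L4; bus BusRdX; mem=42
  op16 P1: load  L0 → I/M/I/I on L0; bus (none); mem=94
  op17 P0: load  L4 → S/I/I/S on L4; bus BusRd Flush; mem=74
  op18 P2: store L3 := 3 → I/I/M/I on L3; bus (none); mem=4
  op19 P1: load  L4 → S/S/I/S on L4; bus BusRd; mem=74

memory[L3] = 4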